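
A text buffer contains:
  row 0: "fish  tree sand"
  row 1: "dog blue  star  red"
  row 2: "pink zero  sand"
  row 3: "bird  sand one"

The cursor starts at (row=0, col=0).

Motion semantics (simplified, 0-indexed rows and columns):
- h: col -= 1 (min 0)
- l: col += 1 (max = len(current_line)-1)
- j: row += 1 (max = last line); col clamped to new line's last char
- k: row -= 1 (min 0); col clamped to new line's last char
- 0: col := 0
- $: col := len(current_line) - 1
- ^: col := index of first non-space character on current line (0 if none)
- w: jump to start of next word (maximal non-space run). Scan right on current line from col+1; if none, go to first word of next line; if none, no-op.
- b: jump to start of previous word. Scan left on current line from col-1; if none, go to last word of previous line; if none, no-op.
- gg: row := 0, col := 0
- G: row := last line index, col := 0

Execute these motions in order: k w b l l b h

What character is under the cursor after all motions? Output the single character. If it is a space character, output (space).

After 1 (k): row=0 col=0 char='f'
After 2 (w): row=0 col=6 char='t'
After 3 (b): row=0 col=0 char='f'
After 4 (l): row=0 col=1 char='i'
After 5 (l): row=0 col=2 char='s'
After 6 (b): row=0 col=0 char='f'
After 7 (h): row=0 col=0 char='f'

Answer: f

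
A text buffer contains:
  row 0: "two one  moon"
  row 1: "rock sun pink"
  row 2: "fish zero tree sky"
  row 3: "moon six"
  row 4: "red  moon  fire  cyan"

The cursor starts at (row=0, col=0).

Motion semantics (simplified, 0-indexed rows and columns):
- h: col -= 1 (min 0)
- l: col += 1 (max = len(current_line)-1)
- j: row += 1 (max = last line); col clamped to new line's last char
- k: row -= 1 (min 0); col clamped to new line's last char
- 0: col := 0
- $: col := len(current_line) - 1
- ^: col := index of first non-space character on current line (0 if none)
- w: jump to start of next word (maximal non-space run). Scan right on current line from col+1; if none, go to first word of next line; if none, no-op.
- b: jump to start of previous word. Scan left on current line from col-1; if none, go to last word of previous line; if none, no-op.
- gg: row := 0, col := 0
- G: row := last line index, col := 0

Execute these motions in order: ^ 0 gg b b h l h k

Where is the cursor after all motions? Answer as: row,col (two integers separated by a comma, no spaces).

Answer: 0,0

Derivation:
After 1 (^): row=0 col=0 char='t'
After 2 (0): row=0 col=0 char='t'
After 3 (gg): row=0 col=0 char='t'
After 4 (b): row=0 col=0 char='t'
After 5 (b): row=0 col=0 char='t'
After 6 (h): row=0 col=0 char='t'
After 7 (l): row=0 col=1 char='w'
After 8 (h): row=0 col=0 char='t'
After 9 (k): row=0 col=0 char='t'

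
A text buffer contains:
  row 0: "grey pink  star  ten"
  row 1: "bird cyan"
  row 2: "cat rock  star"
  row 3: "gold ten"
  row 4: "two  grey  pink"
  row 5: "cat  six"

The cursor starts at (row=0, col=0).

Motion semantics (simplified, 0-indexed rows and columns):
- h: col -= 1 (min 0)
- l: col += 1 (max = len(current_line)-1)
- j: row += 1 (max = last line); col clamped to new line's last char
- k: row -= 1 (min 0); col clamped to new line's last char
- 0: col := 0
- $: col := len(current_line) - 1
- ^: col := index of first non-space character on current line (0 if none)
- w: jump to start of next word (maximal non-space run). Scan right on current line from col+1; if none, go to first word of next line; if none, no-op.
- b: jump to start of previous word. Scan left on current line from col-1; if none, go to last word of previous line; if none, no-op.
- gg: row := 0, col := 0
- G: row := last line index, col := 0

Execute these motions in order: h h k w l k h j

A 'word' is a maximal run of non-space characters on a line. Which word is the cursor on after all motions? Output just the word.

Answer: cyan

Derivation:
After 1 (h): row=0 col=0 char='g'
After 2 (h): row=0 col=0 char='g'
After 3 (k): row=0 col=0 char='g'
After 4 (w): row=0 col=5 char='p'
After 5 (l): row=0 col=6 char='i'
After 6 (k): row=0 col=6 char='i'
After 7 (h): row=0 col=5 char='p'
After 8 (j): row=1 col=5 char='c'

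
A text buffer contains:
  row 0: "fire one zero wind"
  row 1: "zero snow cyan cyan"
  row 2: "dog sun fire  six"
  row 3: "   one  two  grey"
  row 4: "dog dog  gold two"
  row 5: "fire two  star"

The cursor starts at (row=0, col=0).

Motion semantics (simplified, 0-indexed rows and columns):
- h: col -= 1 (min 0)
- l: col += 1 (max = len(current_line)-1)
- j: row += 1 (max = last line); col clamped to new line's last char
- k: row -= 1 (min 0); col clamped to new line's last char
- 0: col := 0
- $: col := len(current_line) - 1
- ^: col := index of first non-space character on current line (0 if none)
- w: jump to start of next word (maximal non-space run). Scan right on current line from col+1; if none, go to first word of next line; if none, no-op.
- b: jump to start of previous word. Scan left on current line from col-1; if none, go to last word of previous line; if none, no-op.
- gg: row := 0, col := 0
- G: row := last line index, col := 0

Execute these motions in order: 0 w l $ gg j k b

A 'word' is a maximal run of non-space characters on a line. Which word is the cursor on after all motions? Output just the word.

After 1 (0): row=0 col=0 char='f'
After 2 (w): row=0 col=5 char='o'
After 3 (l): row=0 col=6 char='n'
After 4 ($): row=0 col=17 char='d'
After 5 (gg): row=0 col=0 char='f'
After 6 (j): row=1 col=0 char='z'
After 7 (k): row=0 col=0 char='f'
After 8 (b): row=0 col=0 char='f'

Answer: fire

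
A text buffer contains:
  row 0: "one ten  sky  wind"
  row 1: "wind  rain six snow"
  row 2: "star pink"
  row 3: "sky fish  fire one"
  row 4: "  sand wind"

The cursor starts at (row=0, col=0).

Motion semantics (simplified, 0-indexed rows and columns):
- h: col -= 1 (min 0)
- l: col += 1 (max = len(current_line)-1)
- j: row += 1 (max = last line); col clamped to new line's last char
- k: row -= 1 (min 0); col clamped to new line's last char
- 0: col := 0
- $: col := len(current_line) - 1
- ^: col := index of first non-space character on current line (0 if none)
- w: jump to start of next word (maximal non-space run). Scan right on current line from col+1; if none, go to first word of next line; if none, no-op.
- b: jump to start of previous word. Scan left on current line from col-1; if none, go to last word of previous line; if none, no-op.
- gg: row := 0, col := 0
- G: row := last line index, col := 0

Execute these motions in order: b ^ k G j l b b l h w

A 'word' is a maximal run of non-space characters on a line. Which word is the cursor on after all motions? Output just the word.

Answer: one

Derivation:
After 1 (b): row=0 col=0 char='o'
After 2 (^): row=0 col=0 char='o'
After 3 (k): row=0 col=0 char='o'
After 4 (G): row=4 col=0 char='_'
After 5 (j): row=4 col=0 char='_'
After 6 (l): row=4 col=1 char='_'
After 7 (b): row=3 col=15 char='o'
After 8 (b): row=3 col=10 char='f'
After 9 (l): row=3 col=11 char='i'
After 10 (h): row=3 col=10 char='f'
After 11 (w): row=3 col=15 char='o'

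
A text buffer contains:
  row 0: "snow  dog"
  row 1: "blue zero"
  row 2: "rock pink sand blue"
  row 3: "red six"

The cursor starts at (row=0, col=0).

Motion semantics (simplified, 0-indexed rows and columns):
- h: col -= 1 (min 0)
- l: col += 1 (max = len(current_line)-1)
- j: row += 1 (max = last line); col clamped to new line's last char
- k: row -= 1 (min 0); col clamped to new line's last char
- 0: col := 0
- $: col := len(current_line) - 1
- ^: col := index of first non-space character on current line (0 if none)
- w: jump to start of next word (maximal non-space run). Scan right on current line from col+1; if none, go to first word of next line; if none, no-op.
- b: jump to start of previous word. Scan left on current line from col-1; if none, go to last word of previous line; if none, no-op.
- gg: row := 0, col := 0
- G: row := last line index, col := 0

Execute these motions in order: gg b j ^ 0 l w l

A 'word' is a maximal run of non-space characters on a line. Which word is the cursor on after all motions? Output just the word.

Answer: zero

Derivation:
After 1 (gg): row=0 col=0 char='s'
After 2 (b): row=0 col=0 char='s'
After 3 (j): row=1 col=0 char='b'
After 4 (^): row=1 col=0 char='b'
After 5 (0): row=1 col=0 char='b'
After 6 (l): row=1 col=1 char='l'
After 7 (w): row=1 col=5 char='z'
After 8 (l): row=1 col=6 char='e'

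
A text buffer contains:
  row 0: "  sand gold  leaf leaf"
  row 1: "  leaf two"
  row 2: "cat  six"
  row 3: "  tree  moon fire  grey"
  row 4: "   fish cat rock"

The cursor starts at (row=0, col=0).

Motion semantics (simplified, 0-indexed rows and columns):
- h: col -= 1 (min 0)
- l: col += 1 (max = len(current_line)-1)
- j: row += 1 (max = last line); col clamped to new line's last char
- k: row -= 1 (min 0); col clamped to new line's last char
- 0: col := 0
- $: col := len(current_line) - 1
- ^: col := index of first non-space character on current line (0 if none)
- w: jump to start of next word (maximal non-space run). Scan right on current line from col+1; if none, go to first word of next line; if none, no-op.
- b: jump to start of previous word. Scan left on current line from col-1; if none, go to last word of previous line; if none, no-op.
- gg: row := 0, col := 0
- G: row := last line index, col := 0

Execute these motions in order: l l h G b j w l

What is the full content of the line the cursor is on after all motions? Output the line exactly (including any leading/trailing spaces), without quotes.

After 1 (l): row=0 col=1 char='_'
After 2 (l): row=0 col=2 char='s'
After 3 (h): row=0 col=1 char='_'
After 4 (G): row=4 col=0 char='_'
After 5 (b): row=3 col=19 char='g'
After 6 (j): row=4 col=15 char='k'
After 7 (w): row=4 col=15 char='k'
After 8 (l): row=4 col=15 char='k'

Answer:    fish cat rock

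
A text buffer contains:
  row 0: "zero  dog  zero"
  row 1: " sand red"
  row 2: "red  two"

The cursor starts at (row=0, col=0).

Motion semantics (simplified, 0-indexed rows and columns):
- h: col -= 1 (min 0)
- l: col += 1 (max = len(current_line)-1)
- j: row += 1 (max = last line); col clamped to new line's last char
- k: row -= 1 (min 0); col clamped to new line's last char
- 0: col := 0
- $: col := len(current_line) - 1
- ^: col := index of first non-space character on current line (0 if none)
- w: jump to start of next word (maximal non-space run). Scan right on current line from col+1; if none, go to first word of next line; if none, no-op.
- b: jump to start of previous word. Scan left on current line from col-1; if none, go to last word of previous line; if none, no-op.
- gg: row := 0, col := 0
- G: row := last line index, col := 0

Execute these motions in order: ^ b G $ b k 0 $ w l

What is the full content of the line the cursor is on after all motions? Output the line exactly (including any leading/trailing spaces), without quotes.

Answer: red  two

Derivation:
After 1 (^): row=0 col=0 char='z'
After 2 (b): row=0 col=0 char='z'
After 3 (G): row=2 col=0 char='r'
After 4 ($): row=2 col=7 char='o'
After 5 (b): row=2 col=5 char='t'
After 6 (k): row=1 col=5 char='_'
After 7 (0): row=1 col=0 char='_'
After 8 ($): row=1 col=8 char='d'
After 9 (w): row=2 col=0 char='r'
After 10 (l): row=2 col=1 char='e'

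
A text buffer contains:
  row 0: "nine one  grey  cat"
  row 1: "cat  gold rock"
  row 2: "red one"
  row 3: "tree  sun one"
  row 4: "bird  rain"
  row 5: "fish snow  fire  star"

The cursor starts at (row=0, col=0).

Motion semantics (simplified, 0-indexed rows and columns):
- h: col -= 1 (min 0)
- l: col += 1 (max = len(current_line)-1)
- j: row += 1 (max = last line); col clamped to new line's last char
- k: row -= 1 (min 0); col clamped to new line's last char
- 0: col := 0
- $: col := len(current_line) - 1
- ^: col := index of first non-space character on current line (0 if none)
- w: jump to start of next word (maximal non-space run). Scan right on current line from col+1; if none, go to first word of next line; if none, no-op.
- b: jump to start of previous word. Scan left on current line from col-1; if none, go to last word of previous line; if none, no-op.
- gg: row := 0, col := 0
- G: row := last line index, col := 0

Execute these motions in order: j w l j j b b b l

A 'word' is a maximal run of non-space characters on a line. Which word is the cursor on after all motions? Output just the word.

After 1 (j): row=1 col=0 char='c'
After 2 (w): row=1 col=5 char='g'
After 3 (l): row=1 col=6 char='o'
After 4 (j): row=2 col=6 char='e'
After 5 (j): row=3 col=6 char='s'
After 6 (b): row=3 col=0 char='t'
After 7 (b): row=2 col=4 char='o'
After 8 (b): row=2 col=0 char='r'
After 9 (l): row=2 col=1 char='e'

Answer: red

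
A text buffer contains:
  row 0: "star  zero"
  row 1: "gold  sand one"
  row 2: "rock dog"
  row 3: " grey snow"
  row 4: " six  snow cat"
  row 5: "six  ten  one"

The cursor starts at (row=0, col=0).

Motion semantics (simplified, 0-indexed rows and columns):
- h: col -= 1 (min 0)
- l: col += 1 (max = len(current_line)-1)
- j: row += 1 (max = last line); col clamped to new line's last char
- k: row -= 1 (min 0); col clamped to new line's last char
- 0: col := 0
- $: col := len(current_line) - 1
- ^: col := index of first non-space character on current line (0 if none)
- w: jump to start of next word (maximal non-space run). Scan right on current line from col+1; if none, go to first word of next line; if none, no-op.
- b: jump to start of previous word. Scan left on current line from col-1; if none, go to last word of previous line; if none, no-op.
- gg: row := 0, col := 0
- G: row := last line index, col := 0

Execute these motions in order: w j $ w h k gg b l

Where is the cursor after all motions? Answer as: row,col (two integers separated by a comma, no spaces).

Answer: 0,1

Derivation:
After 1 (w): row=0 col=6 char='z'
After 2 (j): row=1 col=6 char='s'
After 3 ($): row=1 col=13 char='e'
After 4 (w): row=2 col=0 char='r'
After 5 (h): row=2 col=0 char='r'
After 6 (k): row=1 col=0 char='g'
After 7 (gg): row=0 col=0 char='s'
After 8 (b): row=0 col=0 char='s'
After 9 (l): row=0 col=1 char='t'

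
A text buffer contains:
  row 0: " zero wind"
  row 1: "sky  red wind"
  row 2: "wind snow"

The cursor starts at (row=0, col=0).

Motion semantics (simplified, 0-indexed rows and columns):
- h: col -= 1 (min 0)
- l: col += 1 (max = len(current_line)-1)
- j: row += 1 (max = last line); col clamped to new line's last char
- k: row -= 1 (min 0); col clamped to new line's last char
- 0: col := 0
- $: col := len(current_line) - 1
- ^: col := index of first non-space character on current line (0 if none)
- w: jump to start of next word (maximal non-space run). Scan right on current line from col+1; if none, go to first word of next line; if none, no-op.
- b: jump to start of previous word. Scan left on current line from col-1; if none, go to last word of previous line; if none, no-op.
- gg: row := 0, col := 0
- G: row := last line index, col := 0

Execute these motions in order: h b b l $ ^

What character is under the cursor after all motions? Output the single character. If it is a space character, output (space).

After 1 (h): row=0 col=0 char='_'
After 2 (b): row=0 col=0 char='_'
After 3 (b): row=0 col=0 char='_'
After 4 (l): row=0 col=1 char='z'
After 5 ($): row=0 col=9 char='d'
After 6 (^): row=0 col=1 char='z'

Answer: z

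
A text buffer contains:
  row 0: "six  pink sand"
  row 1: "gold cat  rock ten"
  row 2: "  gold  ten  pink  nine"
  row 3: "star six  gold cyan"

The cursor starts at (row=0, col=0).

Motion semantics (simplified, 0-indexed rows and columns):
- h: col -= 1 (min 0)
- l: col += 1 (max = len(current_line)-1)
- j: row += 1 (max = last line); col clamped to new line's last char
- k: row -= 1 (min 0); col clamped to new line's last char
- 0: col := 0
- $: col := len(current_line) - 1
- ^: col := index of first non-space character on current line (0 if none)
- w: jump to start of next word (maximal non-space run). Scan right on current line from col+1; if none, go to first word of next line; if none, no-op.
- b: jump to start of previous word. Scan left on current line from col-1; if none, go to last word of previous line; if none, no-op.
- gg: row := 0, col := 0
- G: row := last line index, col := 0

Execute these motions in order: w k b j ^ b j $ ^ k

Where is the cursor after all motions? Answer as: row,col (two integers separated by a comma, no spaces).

After 1 (w): row=0 col=5 char='p'
After 2 (k): row=0 col=5 char='p'
After 3 (b): row=0 col=0 char='s'
After 4 (j): row=1 col=0 char='g'
After 5 (^): row=1 col=0 char='g'
After 6 (b): row=0 col=10 char='s'
After 7 (j): row=1 col=10 char='r'
After 8 ($): row=1 col=17 char='n'
After 9 (^): row=1 col=0 char='g'
After 10 (k): row=0 col=0 char='s'

Answer: 0,0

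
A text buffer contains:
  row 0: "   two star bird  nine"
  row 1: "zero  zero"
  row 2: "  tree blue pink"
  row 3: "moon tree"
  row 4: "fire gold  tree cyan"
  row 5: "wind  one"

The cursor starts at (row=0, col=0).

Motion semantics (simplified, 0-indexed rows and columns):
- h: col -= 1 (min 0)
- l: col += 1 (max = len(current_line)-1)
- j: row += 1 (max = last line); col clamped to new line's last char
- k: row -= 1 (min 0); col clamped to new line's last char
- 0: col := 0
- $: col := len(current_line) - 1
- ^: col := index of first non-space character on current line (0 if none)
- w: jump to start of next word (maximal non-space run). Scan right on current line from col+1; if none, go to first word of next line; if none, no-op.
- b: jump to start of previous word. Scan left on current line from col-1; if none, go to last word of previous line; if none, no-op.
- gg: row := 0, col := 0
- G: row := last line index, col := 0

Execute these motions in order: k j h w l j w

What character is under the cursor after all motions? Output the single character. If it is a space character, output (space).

After 1 (k): row=0 col=0 char='_'
After 2 (j): row=1 col=0 char='z'
After 3 (h): row=1 col=0 char='z'
After 4 (w): row=1 col=6 char='z'
After 5 (l): row=1 col=7 char='e'
After 6 (j): row=2 col=7 char='b'
After 7 (w): row=2 col=12 char='p'

Answer: p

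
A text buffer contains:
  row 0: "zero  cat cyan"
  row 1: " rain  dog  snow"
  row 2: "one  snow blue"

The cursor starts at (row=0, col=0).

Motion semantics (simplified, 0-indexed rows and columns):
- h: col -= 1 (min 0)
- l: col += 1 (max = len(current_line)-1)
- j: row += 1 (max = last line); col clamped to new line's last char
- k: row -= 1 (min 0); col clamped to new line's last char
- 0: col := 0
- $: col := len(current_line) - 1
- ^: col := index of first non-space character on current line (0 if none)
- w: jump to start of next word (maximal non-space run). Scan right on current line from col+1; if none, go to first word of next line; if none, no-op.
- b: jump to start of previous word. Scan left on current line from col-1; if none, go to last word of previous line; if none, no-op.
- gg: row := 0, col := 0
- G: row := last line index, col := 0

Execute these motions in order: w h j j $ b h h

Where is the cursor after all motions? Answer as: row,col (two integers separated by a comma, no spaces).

Answer: 2,8

Derivation:
After 1 (w): row=0 col=6 char='c'
After 2 (h): row=0 col=5 char='_'
After 3 (j): row=1 col=5 char='_'
After 4 (j): row=2 col=5 char='s'
After 5 ($): row=2 col=13 char='e'
After 6 (b): row=2 col=10 char='b'
After 7 (h): row=2 col=9 char='_'
After 8 (h): row=2 col=8 char='w'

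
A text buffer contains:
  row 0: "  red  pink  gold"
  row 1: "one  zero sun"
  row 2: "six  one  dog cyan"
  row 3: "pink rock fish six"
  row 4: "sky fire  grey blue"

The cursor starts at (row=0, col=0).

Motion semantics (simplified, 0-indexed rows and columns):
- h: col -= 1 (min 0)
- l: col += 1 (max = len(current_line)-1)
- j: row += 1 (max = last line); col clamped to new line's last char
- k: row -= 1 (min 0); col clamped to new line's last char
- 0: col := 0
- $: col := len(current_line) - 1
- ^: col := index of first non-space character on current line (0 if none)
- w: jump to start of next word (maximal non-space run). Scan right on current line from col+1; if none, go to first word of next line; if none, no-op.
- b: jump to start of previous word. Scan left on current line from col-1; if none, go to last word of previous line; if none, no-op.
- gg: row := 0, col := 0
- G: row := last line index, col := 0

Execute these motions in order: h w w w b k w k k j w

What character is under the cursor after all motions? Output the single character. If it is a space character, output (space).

Answer: s

Derivation:
After 1 (h): row=0 col=0 char='_'
After 2 (w): row=0 col=2 char='r'
After 3 (w): row=0 col=7 char='p'
After 4 (w): row=0 col=13 char='g'
After 5 (b): row=0 col=7 char='p'
After 6 (k): row=0 col=7 char='p'
After 7 (w): row=0 col=13 char='g'
After 8 (k): row=0 col=13 char='g'
After 9 (k): row=0 col=13 char='g'
After 10 (j): row=1 col=12 char='n'
After 11 (w): row=2 col=0 char='s'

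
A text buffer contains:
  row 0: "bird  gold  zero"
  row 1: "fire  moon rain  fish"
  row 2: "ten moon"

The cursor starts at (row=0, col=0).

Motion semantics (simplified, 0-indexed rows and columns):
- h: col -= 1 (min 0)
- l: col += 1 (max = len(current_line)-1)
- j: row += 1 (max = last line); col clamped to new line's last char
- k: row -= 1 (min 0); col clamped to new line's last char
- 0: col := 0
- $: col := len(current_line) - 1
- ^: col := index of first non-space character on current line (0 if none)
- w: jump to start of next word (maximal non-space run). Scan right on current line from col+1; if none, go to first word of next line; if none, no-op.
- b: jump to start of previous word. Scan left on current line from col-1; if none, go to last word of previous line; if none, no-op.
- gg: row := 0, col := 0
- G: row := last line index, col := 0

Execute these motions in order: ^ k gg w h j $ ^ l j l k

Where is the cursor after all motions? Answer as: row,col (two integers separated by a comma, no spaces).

Answer: 1,2

Derivation:
After 1 (^): row=0 col=0 char='b'
After 2 (k): row=0 col=0 char='b'
After 3 (gg): row=0 col=0 char='b'
After 4 (w): row=0 col=6 char='g'
After 5 (h): row=0 col=5 char='_'
After 6 (j): row=1 col=5 char='_'
After 7 ($): row=1 col=20 char='h'
After 8 (^): row=1 col=0 char='f'
After 9 (l): row=1 col=1 char='i'
After 10 (j): row=2 col=1 char='e'
After 11 (l): row=2 col=2 char='n'
After 12 (k): row=1 col=2 char='r'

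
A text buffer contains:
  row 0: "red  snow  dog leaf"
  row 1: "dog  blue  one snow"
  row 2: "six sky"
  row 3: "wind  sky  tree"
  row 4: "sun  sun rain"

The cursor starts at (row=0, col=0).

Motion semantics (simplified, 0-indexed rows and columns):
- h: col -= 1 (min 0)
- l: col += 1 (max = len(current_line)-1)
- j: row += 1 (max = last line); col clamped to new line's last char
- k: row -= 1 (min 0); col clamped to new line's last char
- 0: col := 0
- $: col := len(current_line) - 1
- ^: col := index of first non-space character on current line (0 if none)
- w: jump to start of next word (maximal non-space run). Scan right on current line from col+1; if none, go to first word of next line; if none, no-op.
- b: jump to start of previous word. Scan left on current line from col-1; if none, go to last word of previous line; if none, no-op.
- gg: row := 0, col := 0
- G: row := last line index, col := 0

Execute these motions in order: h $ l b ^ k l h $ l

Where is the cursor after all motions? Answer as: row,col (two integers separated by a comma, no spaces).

After 1 (h): row=0 col=0 char='r'
After 2 ($): row=0 col=18 char='f'
After 3 (l): row=0 col=18 char='f'
After 4 (b): row=0 col=15 char='l'
After 5 (^): row=0 col=0 char='r'
After 6 (k): row=0 col=0 char='r'
After 7 (l): row=0 col=1 char='e'
After 8 (h): row=0 col=0 char='r'
After 9 ($): row=0 col=18 char='f'
After 10 (l): row=0 col=18 char='f'

Answer: 0,18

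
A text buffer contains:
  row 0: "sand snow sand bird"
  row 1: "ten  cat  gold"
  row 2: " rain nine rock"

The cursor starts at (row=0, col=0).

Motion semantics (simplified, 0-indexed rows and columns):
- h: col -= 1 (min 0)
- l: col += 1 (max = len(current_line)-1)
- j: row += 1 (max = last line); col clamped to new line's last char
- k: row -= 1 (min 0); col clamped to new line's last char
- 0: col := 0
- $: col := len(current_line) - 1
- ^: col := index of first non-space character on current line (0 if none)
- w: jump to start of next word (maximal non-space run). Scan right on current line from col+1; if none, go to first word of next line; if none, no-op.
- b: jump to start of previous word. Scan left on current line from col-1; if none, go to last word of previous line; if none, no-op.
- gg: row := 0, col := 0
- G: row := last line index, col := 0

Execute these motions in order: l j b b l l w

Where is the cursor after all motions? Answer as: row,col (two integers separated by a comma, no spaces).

Answer: 1,0

Derivation:
After 1 (l): row=0 col=1 char='a'
After 2 (j): row=1 col=1 char='e'
After 3 (b): row=1 col=0 char='t'
After 4 (b): row=0 col=15 char='b'
After 5 (l): row=0 col=16 char='i'
After 6 (l): row=0 col=17 char='r'
After 7 (w): row=1 col=0 char='t'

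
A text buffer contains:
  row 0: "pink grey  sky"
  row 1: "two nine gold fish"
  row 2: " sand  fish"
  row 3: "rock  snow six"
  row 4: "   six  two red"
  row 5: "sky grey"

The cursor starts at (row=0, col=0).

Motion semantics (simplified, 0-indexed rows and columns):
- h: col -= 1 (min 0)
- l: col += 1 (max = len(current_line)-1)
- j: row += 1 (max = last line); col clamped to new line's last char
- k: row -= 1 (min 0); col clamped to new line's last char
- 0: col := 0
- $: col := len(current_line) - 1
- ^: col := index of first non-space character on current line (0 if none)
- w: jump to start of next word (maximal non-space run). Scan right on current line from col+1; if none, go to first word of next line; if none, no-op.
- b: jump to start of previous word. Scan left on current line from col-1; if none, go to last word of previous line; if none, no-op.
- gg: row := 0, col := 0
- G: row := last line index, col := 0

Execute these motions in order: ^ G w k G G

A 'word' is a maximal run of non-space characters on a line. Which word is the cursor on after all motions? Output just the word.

After 1 (^): row=0 col=0 char='p'
After 2 (G): row=5 col=0 char='s'
After 3 (w): row=5 col=4 char='g'
After 4 (k): row=4 col=4 char='i'
After 5 (G): row=5 col=0 char='s'
After 6 (G): row=5 col=0 char='s'

Answer: sky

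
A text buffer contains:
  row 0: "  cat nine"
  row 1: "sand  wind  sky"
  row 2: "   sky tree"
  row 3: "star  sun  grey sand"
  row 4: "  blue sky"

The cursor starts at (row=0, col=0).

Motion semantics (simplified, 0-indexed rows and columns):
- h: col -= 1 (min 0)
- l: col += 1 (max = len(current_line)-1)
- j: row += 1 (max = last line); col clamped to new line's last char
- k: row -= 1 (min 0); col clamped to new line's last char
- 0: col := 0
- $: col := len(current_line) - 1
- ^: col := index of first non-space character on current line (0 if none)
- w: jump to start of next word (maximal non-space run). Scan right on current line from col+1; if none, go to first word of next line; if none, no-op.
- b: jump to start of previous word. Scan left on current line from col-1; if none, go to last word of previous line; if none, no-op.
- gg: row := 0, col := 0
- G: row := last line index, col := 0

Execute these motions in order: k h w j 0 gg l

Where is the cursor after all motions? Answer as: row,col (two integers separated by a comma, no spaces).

After 1 (k): row=0 col=0 char='_'
After 2 (h): row=0 col=0 char='_'
After 3 (w): row=0 col=2 char='c'
After 4 (j): row=1 col=2 char='n'
After 5 (0): row=1 col=0 char='s'
After 6 (gg): row=0 col=0 char='_'
After 7 (l): row=0 col=1 char='_'

Answer: 0,1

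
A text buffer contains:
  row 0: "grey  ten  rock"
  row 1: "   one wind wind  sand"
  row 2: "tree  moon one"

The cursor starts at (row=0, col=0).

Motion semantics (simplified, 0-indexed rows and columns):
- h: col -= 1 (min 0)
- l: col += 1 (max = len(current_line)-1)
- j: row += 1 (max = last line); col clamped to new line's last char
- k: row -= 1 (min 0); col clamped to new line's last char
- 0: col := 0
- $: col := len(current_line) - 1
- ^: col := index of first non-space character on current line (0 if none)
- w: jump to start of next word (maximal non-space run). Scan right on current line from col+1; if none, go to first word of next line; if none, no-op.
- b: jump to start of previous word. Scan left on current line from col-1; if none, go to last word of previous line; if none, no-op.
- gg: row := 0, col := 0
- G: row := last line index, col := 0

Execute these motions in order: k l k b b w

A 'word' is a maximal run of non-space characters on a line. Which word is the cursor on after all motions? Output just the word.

Answer: ten

Derivation:
After 1 (k): row=0 col=0 char='g'
After 2 (l): row=0 col=1 char='r'
After 3 (k): row=0 col=1 char='r'
After 4 (b): row=0 col=0 char='g'
After 5 (b): row=0 col=0 char='g'
After 6 (w): row=0 col=6 char='t'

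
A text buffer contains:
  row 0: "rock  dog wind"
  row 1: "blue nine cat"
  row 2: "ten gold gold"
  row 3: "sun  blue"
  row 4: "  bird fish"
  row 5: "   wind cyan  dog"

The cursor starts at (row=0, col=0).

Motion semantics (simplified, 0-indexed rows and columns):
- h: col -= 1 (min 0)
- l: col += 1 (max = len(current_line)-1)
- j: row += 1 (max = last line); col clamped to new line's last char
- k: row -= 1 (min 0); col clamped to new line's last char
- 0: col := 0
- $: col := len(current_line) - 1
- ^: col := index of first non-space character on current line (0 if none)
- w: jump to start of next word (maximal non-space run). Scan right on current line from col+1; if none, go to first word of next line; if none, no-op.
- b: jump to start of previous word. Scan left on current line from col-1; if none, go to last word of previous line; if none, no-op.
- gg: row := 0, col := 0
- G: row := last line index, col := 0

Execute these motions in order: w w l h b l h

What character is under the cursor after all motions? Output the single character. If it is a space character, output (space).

Answer: d

Derivation:
After 1 (w): row=0 col=6 char='d'
After 2 (w): row=0 col=10 char='w'
After 3 (l): row=0 col=11 char='i'
After 4 (h): row=0 col=10 char='w'
After 5 (b): row=0 col=6 char='d'
After 6 (l): row=0 col=7 char='o'
After 7 (h): row=0 col=6 char='d'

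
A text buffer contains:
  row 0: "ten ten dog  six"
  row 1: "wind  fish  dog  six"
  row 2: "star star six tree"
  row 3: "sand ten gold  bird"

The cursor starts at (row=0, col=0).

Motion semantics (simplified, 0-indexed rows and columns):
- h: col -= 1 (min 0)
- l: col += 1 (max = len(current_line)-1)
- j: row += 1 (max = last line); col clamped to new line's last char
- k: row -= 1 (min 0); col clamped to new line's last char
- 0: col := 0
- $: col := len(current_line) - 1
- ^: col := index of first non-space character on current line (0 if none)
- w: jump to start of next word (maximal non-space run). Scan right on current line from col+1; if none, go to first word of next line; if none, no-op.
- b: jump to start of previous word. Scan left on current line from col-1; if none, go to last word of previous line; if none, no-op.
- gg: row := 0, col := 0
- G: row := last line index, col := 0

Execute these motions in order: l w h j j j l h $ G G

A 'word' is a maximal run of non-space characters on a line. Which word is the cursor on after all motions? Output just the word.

Answer: sand

Derivation:
After 1 (l): row=0 col=1 char='e'
After 2 (w): row=0 col=4 char='t'
After 3 (h): row=0 col=3 char='_'
After 4 (j): row=1 col=3 char='d'
After 5 (j): row=2 col=3 char='r'
After 6 (j): row=3 col=3 char='d'
After 7 (l): row=3 col=4 char='_'
After 8 (h): row=3 col=3 char='d'
After 9 ($): row=3 col=18 char='d'
After 10 (G): row=3 col=0 char='s'
After 11 (G): row=3 col=0 char='s'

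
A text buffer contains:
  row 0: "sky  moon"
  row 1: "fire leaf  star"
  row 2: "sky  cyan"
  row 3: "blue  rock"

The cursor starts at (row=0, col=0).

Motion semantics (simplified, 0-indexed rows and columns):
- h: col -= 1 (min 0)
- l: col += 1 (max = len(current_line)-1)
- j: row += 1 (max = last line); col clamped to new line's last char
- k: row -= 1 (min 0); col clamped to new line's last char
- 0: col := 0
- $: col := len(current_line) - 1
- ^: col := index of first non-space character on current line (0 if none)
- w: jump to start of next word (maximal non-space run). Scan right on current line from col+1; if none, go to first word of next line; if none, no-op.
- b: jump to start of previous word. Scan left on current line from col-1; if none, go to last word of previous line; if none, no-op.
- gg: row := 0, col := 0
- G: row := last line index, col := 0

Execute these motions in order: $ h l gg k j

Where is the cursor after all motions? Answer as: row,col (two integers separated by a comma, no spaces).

After 1 ($): row=0 col=8 char='n'
After 2 (h): row=0 col=7 char='o'
After 3 (l): row=0 col=8 char='n'
After 4 (gg): row=0 col=0 char='s'
After 5 (k): row=0 col=0 char='s'
After 6 (j): row=1 col=0 char='f'

Answer: 1,0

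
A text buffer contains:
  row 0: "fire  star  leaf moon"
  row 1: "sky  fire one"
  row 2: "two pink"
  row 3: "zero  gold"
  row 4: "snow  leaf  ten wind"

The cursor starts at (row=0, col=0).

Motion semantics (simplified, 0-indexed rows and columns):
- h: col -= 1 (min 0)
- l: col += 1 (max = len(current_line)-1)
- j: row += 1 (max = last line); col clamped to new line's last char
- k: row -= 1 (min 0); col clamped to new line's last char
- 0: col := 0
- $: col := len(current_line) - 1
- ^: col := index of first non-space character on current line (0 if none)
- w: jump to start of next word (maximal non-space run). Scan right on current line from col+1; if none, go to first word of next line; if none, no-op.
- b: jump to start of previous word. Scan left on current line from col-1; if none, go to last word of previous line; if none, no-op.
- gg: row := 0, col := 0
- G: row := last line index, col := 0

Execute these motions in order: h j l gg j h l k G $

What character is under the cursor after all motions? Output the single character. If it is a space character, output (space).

After 1 (h): row=0 col=0 char='f'
After 2 (j): row=1 col=0 char='s'
After 3 (l): row=1 col=1 char='k'
After 4 (gg): row=0 col=0 char='f'
After 5 (j): row=1 col=0 char='s'
After 6 (h): row=1 col=0 char='s'
After 7 (l): row=1 col=1 char='k'
After 8 (k): row=0 col=1 char='i'
After 9 (G): row=4 col=0 char='s'
After 10 ($): row=4 col=19 char='d'

Answer: d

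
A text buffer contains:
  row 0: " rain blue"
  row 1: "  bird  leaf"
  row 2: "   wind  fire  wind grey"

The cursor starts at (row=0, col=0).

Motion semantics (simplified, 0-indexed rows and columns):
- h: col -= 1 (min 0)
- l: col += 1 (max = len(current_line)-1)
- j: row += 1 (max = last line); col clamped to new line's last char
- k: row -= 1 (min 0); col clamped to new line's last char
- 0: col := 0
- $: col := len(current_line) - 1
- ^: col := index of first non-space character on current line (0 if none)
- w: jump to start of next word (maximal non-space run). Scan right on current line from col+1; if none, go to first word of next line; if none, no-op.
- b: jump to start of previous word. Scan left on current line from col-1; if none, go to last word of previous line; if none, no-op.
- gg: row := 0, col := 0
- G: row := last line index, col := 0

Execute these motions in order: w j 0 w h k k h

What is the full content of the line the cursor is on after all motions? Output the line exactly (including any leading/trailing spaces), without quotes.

Answer:  rain blue

Derivation:
After 1 (w): row=0 col=1 char='r'
After 2 (j): row=1 col=1 char='_'
After 3 (0): row=1 col=0 char='_'
After 4 (w): row=1 col=2 char='b'
After 5 (h): row=1 col=1 char='_'
After 6 (k): row=0 col=1 char='r'
After 7 (k): row=0 col=1 char='r'
After 8 (h): row=0 col=0 char='_'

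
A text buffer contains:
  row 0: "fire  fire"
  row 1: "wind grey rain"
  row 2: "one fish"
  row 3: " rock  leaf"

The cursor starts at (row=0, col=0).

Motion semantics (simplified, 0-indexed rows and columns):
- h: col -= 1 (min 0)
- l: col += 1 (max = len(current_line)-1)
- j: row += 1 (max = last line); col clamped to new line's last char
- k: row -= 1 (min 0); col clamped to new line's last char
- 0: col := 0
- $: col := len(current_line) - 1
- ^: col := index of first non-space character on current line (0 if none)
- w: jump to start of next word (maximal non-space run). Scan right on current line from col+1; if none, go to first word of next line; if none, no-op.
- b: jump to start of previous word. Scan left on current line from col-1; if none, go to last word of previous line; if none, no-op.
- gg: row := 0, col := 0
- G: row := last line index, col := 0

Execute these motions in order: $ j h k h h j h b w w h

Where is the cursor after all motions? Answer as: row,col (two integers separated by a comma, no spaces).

After 1 ($): row=0 col=9 char='e'
After 2 (j): row=1 col=9 char='_'
After 3 (h): row=1 col=8 char='y'
After 4 (k): row=0 col=8 char='r'
After 5 (h): row=0 col=7 char='i'
After 6 (h): row=0 col=6 char='f'
After 7 (j): row=1 col=6 char='r'
After 8 (h): row=1 col=5 char='g'
After 9 (b): row=1 col=0 char='w'
After 10 (w): row=1 col=5 char='g'
After 11 (w): row=1 col=10 char='r'
After 12 (h): row=1 col=9 char='_'

Answer: 1,9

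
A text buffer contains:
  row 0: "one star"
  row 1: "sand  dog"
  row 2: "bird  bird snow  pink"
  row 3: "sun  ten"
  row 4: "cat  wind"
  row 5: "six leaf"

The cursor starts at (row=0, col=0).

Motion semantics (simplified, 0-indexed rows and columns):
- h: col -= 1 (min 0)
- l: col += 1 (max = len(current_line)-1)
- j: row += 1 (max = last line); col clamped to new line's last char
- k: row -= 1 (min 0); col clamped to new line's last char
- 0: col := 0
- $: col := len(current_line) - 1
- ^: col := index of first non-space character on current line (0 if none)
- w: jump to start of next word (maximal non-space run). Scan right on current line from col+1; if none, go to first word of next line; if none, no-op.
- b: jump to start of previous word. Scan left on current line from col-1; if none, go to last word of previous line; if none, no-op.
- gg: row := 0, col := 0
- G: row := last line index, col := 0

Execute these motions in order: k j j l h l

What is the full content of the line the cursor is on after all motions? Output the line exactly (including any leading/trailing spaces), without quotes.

Answer: bird  bird snow  pink

Derivation:
After 1 (k): row=0 col=0 char='o'
After 2 (j): row=1 col=0 char='s'
After 3 (j): row=2 col=0 char='b'
After 4 (l): row=2 col=1 char='i'
After 5 (h): row=2 col=0 char='b'
After 6 (l): row=2 col=1 char='i'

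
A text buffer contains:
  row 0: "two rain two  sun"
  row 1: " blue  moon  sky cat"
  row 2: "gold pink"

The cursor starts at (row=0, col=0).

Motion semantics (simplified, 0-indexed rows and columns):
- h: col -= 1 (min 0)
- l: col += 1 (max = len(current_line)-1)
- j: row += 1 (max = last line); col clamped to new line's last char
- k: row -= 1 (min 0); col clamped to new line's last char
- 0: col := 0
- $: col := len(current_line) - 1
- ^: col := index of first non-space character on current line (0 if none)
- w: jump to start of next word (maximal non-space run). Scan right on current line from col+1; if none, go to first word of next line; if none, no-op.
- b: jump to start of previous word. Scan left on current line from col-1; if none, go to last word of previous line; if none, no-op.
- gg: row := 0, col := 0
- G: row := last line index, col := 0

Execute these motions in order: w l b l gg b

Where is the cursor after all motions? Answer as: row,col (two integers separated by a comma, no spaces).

Answer: 0,0

Derivation:
After 1 (w): row=0 col=4 char='r'
After 2 (l): row=0 col=5 char='a'
After 3 (b): row=0 col=4 char='r'
After 4 (l): row=0 col=5 char='a'
After 5 (gg): row=0 col=0 char='t'
After 6 (b): row=0 col=0 char='t'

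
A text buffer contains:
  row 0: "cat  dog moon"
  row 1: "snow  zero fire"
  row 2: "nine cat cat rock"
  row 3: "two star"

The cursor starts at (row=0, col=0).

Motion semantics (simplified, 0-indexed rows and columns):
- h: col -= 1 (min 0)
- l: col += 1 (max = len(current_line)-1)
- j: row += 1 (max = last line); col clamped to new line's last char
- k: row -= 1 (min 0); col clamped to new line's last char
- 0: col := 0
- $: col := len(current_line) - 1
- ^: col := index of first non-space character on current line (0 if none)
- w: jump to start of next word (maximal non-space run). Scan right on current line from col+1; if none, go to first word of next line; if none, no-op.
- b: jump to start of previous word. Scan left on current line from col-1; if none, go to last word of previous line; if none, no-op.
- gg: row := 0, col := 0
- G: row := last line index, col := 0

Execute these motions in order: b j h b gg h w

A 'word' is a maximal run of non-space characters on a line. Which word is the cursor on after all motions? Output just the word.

After 1 (b): row=0 col=0 char='c'
After 2 (j): row=1 col=0 char='s'
After 3 (h): row=1 col=0 char='s'
After 4 (b): row=0 col=9 char='m'
After 5 (gg): row=0 col=0 char='c'
After 6 (h): row=0 col=0 char='c'
After 7 (w): row=0 col=5 char='d'

Answer: dog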